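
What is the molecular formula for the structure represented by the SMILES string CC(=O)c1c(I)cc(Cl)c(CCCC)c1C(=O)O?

Heavy atoms from the SMILES: 13 C, 1 Cl, 1 I, 3 O.
Implicit hydrogens by atom environment:
  5 × C (aromatic): no H
  3 × C: 2 H each → 6
  2 × C: 3 H each → 6
  2 × C: no H
  2 × O: no H
  1 × C (aromatic): 1 H
  1 × Cl: no H
  1 × I: no H
  1 × O: 1 H
  Total hydrogens = 14.
Molecular formula: C13H14ClIO3

C13H14ClIO3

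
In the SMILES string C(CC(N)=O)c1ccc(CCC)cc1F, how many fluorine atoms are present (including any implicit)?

1

The symbol for fluorine appears 1 time in the SMILES.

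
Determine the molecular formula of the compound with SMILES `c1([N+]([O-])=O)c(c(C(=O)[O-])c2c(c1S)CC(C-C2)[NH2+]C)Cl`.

C12H13ClN2O4S

Heavy atoms from the SMILES: 12 C, 1 Cl, 2 N, 4 O, 1 S.
Implicit hydrogens by atom environment:
  6 × C (aromatic): no H
  3 × C: 2 H each → 6
  2 × O: no H
  2 × O (charge -1): no H
  1 × C: 3 H
  1 × C: 1 H
  1 × C: no H
  1 × Cl: no H
  1 × N (charge +1): 2 H
  1 × N (charge +1): no H
  1 × S: 1 H
  Total hydrogens = 13.
Molecular formula: C12H13ClN2O4S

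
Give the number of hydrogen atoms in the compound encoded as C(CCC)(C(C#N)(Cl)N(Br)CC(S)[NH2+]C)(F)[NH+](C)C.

23

Hydrogens are implicit in SMILES; fill each atom to its normal valence:
  4 × C: 3 H each → 12
  3 × C: 2 H each → 6
  3 × C: no H
  2 × N: no H
  1 × Br: no H
  1 × C: 1 H
  1 × Cl: no H
  1 × F: no H
  1 × N (charge +1): 2 H
  1 × N (charge +1): 1 H
  1 × S: 1 H
  Total hydrogens = 23.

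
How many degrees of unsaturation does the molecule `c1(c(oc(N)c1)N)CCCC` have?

3

Molecular formula from the SMILES: C8H14N2O.
DoU = (2C + 2 + N − H − X)/2 = (2·8 + 2 + 2 − 14 − 0)/2 = 6/2 = 3.
(Structurally: 1 ring(s) + 2 π bond(s) = 3.)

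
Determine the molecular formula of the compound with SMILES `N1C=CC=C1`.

C4H5N

Heavy atoms from the SMILES: 4 C, 1 N.
Implicit hydrogens by atom environment:
  4 × C (aromatic): 1 H each → 4
  1 × N (aromatic): 1 H
  Total hydrogens = 5.
Molecular formula: C4H5N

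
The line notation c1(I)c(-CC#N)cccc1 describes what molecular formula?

C8H6IN

Heavy atoms from the SMILES: 8 C, 1 I, 1 N.
Implicit hydrogens by atom environment:
  4 × C (aromatic): 1 H each → 4
  2 × C (aromatic): no H
  1 × C: 2 H
  1 × C: no H
  1 × I: no H
  1 × N: no H
  Total hydrogens = 6.
Molecular formula: C8H6IN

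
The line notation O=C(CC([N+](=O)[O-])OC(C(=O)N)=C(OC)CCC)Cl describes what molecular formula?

C10H15ClN2O6

Heavy atoms from the SMILES: 10 C, 1 Cl, 2 N, 6 O.
Implicit hydrogens by atom environment:
  5 × O: no H
  4 × C: no H
  3 × C: 2 H each → 6
  2 × C: 3 H each → 6
  1 × C: 1 H
  1 × Cl: no H
  1 × N: 2 H
  1 × N (charge +1): no H
  1 × O (charge -1): no H
  Total hydrogens = 15.
Molecular formula: C10H15ClN2O6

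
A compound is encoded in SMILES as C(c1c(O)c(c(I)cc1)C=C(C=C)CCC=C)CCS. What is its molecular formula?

C17H21IOS

Heavy atoms from the SMILES: 17 C, 1 I, 1 O, 1 S.
Implicit hydrogens by atom environment:
  7 × C: 2 H each → 14
  4 × C (aromatic): no H
  3 × C: 1 H each → 3
  2 × C (aromatic): 1 H each → 2
  1 × C: no H
  1 × I: no H
  1 × O: 1 H
  1 × S: 1 H
  Total hydrogens = 21.
Molecular formula: C17H21IOS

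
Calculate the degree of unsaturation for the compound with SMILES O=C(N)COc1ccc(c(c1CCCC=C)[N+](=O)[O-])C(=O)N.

Molecular formula from the SMILES: C14H17N3O5.
DoU = (2C + 2 + N − H − X)/2 = (2·14 + 2 + 3 − 17 − 0)/2 = 16/2 = 8.
(Structurally: 1 ring(s) + 7 π bond(s) = 8.)

8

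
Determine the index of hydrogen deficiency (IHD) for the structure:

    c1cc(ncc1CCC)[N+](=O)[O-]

5

Molecular formula from the SMILES: C8H10N2O2.
DoU = (2C + 2 + N − H − X)/2 = (2·8 + 2 + 2 − 10 − 0)/2 = 10/2 = 5.
(Structurally: 1 ring(s) + 4 π bond(s) = 5.)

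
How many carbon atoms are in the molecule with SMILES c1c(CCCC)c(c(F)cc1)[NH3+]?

The symbol for carbon appears 10 times in the SMILES. Lowercase c denotes aromatic carbon and counts toward C.

10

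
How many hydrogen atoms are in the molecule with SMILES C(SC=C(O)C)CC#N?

Hydrogens are implicit in SMILES; fill each atom to its normal valence:
  2 × C: 2 H each → 4
  2 × C: no H
  1 × C: 3 H
  1 × C: 1 H
  1 × N: no H
  1 × O: 1 H
  1 × S: no H
  Total hydrogens = 9.

9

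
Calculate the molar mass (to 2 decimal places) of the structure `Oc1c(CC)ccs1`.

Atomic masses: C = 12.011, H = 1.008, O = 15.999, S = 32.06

Molecular formula: C6H8OS.
M = 6×12.011 + 8×1.008 + 1×15.999 + 1×32.06 = 128.19 g/mol.

128.19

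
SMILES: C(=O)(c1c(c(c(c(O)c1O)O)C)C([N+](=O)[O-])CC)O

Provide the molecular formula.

Heavy atoms from the SMILES: 11 C, 1 N, 7 O.
Implicit hydrogens by atom environment:
  6 × C (aromatic): no H
  4 × O: 1 H each → 4
  2 × C: 3 H each → 6
  2 × O: no H
  1 × C: 2 H
  1 × C: 1 H
  1 × C: no H
  1 × N (charge +1): no H
  1 × O (charge -1): no H
  Total hydrogens = 13.
Molecular formula: C11H13NO7

C11H13NO7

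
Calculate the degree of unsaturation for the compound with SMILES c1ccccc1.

4

Molecular formula from the SMILES: C6H6.
DoU = (2C + 2 + N − H − X)/2 = (2·6 + 2 + 0 − 6 − 0)/2 = 8/2 = 4.
(Structurally: 1 ring(s) + 3 π bond(s) = 4.)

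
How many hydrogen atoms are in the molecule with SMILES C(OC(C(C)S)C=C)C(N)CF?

Hydrogens are implicit in SMILES; fill each atom to its normal valence:
  4 × C: 1 H each → 4
  3 × C: 2 H each → 6
  1 × C: 3 H
  1 × F: no H
  1 × N: 2 H
  1 × O: no H
  1 × S: 1 H
  Total hydrogens = 16.

16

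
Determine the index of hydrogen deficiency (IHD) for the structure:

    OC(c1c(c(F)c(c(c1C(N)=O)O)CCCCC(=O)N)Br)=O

Molecular formula from the SMILES: C13H14BrFN2O5.
DoU = (2C + 2 + N − H − X)/2 = (2·13 + 2 + 2 − 14 − 2)/2 = 14/2 = 7.
(Structurally: 1 ring(s) + 6 π bond(s) = 7.)

7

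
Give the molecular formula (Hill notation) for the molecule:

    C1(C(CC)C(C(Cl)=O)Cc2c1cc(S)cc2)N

C13H16ClNOS

Heavy atoms from the SMILES: 13 C, 1 Cl, 1 N, 1 O, 1 S.
Implicit hydrogens by atom environment:
  3 × C (aromatic): 1 H each → 3
  3 × C: 1 H each → 3
  3 × C (aromatic): no H
  2 × C: 2 H each → 4
  1 × C: 3 H
  1 × C: no H
  1 × Cl: no H
  1 × N: 2 H
  1 × O: no H
  1 × S: 1 H
  Total hydrogens = 16.
Molecular formula: C13H16ClNOS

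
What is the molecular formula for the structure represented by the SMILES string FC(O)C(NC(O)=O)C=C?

Heavy atoms from the SMILES: 5 C, 1 F, 1 N, 3 O.
Implicit hydrogens by atom environment:
  3 × C: 1 H each → 3
  2 × O: 1 H each → 2
  1 × C: 2 H
  1 × C: no H
  1 × F: no H
  1 × N: 1 H
  1 × O: no H
  Total hydrogens = 8.
Molecular formula: C5H8FNO3

C5H8FNO3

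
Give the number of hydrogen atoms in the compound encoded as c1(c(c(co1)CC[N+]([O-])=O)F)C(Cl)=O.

Hydrogens are implicit in SMILES; fill each atom to its normal valence:
  3 × C (aromatic): no H
  2 × C: 2 H each → 4
  2 × O: no H
  1 × C (aromatic): 1 H
  1 × C: no H
  1 × Cl: no H
  1 × F: no H
  1 × N (charge +1): no H
  1 × O (aromatic): no H
  1 × O (charge -1): no H
  Total hydrogens = 5.

5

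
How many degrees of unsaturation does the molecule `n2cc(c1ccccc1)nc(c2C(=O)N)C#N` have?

Molecular formula from the SMILES: C12H8N4O.
DoU = (2C + 2 + N − H − X)/2 = (2·12 + 2 + 4 − 8 − 0)/2 = 22/2 = 11.
(Structurally: 2 ring(s) + 9 π bond(s) = 11.)

11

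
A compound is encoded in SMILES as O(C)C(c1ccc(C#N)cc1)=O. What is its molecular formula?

C9H7NO2

Heavy atoms from the SMILES: 9 C, 1 N, 2 O.
Implicit hydrogens by atom environment:
  4 × C (aromatic): 1 H each → 4
  2 × C (aromatic): no H
  2 × C: no H
  2 × O: no H
  1 × C: 3 H
  1 × N: no H
  Total hydrogens = 7.
Molecular formula: C9H7NO2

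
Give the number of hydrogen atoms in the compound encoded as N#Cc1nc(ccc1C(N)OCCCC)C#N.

14

Hydrogens are implicit in SMILES; fill each atom to its normal valence:
  3 × C: 2 H each → 6
  3 × C (aromatic): no H
  2 × C (aromatic): 1 H each → 2
  2 × C: no H
  2 × N: no H
  1 × C: 3 H
  1 × C: 1 H
  1 × N: 2 H
  1 × N (aromatic): no H
  1 × O: no H
  Total hydrogens = 14.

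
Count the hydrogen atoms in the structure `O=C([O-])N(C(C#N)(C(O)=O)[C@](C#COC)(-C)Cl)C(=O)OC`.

10

Hydrogens are implicit in SMILES; fill each atom to its normal valence:
  8 × C: no H
  5 × O: no H
  3 × C: 3 H each → 9
  2 × N: no H
  1 × Cl: no H
  1 × O: 1 H
  1 × O (charge -1): no H
  Total hydrogens = 10.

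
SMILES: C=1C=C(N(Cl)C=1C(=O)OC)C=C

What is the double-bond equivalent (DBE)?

5

Molecular formula from the SMILES: C8H8ClNO2.
DoU = (2C + 2 + N − H − X)/2 = (2·8 + 2 + 1 − 8 − 1)/2 = 10/2 = 5.
(Structurally: 1 ring(s) + 4 π bond(s) = 5.)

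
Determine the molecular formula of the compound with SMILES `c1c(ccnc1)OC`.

Heavy atoms from the SMILES: 6 C, 1 N, 1 O.
Implicit hydrogens by atom environment:
  4 × C (aromatic): 1 H each → 4
  1 × C: 3 H
  1 × C (aromatic): no H
  1 × N (aromatic): no H
  1 × O: no H
  Total hydrogens = 7.
Molecular formula: C6H7NO

C6H7NO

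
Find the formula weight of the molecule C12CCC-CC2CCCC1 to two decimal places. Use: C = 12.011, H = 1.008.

Molecular formula: C10H18.
M = 10×12.011 + 18×1.008 = 138.25 g/mol.

138.25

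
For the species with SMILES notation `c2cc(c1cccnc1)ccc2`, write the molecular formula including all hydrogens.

Heavy atoms from the SMILES: 11 C, 1 N.
Implicit hydrogens by atom environment:
  9 × C (aromatic): 1 H each → 9
  2 × C (aromatic): no H
  1 × N (aromatic): no H
  Total hydrogens = 9.
Molecular formula: C11H9N

C11H9N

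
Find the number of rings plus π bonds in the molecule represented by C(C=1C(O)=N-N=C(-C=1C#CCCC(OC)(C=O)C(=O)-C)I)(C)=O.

Molecular formula from the SMILES: C15H15IN2O5.
DoU = (2C + 2 + N − H − X)/2 = (2·15 + 2 + 2 − 15 − 1)/2 = 18/2 = 9.
(Structurally: 1 ring(s) + 8 π bond(s) = 9.)

9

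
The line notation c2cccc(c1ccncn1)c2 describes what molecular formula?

C10H8N2

Heavy atoms from the SMILES: 10 C, 2 N.
Implicit hydrogens by atom environment:
  8 × C (aromatic): 1 H each → 8
  2 × C (aromatic): no H
  2 × N (aromatic): no H
  Total hydrogens = 8.
Molecular formula: C10H8N2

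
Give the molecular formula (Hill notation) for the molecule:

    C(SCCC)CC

C6H14S

Heavy atoms from the SMILES: 6 C, 1 S.
Implicit hydrogens by atom environment:
  4 × C: 2 H each → 8
  2 × C: 3 H each → 6
  1 × S: no H
  Total hydrogens = 14.
Molecular formula: C6H14S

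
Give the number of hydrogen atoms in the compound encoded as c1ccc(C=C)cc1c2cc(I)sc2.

Hydrogens are implicit in SMILES; fill each atom to its normal valence:
  6 × C (aromatic): 1 H each → 6
  4 × C (aromatic): no H
  1 × C: 2 H
  1 × C: 1 H
  1 × I: no H
  1 × S (aromatic): no H
  Total hydrogens = 9.

9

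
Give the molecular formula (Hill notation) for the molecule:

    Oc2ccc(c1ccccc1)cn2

C11H9NO

Heavy atoms from the SMILES: 11 C, 1 N, 1 O.
Implicit hydrogens by atom environment:
  8 × C (aromatic): 1 H each → 8
  3 × C (aromatic): no H
  1 × N (aromatic): no H
  1 × O: 1 H
  Total hydrogens = 9.
Molecular formula: C11H9NO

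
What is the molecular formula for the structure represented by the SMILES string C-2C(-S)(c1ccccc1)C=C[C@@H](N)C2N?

C12H16N2S

Heavy atoms from the SMILES: 12 C, 2 N, 1 S.
Implicit hydrogens by atom environment:
  5 × C (aromatic): 1 H each → 5
  4 × C: 1 H each → 4
  2 × N: 2 H each → 4
  1 × C: 2 H
  1 × C: no H
  1 × C (aromatic): no H
  1 × S: 1 H
  Total hydrogens = 16.
Molecular formula: C12H16N2S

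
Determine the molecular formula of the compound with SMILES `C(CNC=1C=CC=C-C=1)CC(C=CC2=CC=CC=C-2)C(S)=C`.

Heavy atoms from the SMILES: 20 C, 1 N, 1 S.
Implicit hydrogens by atom environment:
  10 × C (aromatic): 1 H each → 10
  4 × C: 2 H each → 8
  3 × C: 1 H each → 3
  2 × C (aromatic): no H
  1 × C: no H
  1 × N: 1 H
  1 × S: 1 H
  Total hydrogens = 23.
Molecular formula: C20H23NS

C20H23NS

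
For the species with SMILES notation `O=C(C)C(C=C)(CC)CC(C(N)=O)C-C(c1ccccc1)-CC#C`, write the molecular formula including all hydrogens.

Heavy atoms from the SMILES: 21 C, 1 N, 2 O.
Implicit hydrogens by atom environment:
  5 × C: 2 H each → 10
  5 × C (aromatic): 1 H each → 5
  4 × C: 1 H each → 4
  4 × C: no H
  2 × C: 3 H each → 6
  2 × O: no H
  1 × C (aromatic): no H
  1 × N: 2 H
  Total hydrogens = 27.
Molecular formula: C21H27NO2

C21H27NO2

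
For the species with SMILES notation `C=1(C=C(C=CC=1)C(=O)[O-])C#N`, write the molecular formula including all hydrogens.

Heavy atoms from the SMILES: 8 C, 1 N, 2 O.
Implicit hydrogens by atom environment:
  4 × C (aromatic): 1 H each → 4
  2 × C (aromatic): no H
  2 × C: no H
  1 × N: no H
  1 × O: no H
  1 × O (charge -1): no H
  Total hydrogens = 4.
Net charge -1.
Molecular formula: C8H4NO2-

C8H4NO2-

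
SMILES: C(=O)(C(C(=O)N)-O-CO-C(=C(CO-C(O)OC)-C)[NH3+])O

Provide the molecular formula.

Heavy atoms from the SMILES: 10 C, 2 N, 8 O.
Implicit hydrogens by atom environment:
  6 × O: no H
  4 × C: no H
  2 × C: 3 H each → 6
  2 × C: 2 H each → 4
  2 × C: 1 H each → 2
  2 × O: 1 H each → 2
  1 × N (charge +1): 3 H
  1 × N: 2 H
  Total hydrogens = 19.
Net charge +1.
Molecular formula: C10H19N2O8+

C10H19N2O8+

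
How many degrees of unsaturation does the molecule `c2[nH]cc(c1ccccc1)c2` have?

Molecular formula from the SMILES: C10H9N.
DoU = (2C + 2 + N − H − X)/2 = (2·10 + 2 + 1 − 9 − 0)/2 = 14/2 = 7.
(Structurally: 2 ring(s) + 5 π bond(s) = 7.)

7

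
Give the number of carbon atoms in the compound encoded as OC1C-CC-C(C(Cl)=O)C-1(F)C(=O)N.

8

The symbol for carbon appears 8 times in the SMILES. (Cl is a single chlorine, not C + l.)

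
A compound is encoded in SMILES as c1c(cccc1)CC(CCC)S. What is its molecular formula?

Heavy atoms from the SMILES: 11 C, 1 S.
Implicit hydrogens by atom environment:
  5 × C (aromatic): 1 H each → 5
  3 × C: 2 H each → 6
  1 × C: 3 H
  1 × C: 1 H
  1 × C (aromatic): no H
  1 × S: 1 H
  Total hydrogens = 16.
Molecular formula: C11H16S

C11H16S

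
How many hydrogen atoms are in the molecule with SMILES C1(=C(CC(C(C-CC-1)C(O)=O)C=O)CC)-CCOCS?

24

Hydrogens are implicit in SMILES; fill each atom to its normal valence:
  8 × C: 2 H each → 16
  3 × C: 1 H each → 3
  3 × C: no H
  3 × O: no H
  1 × C: 3 H
  1 × O: 1 H
  1 × S: 1 H
  Total hydrogens = 24.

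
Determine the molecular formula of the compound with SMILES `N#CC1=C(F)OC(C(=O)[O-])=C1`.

Heavy atoms from the SMILES: 6 C, 1 F, 1 N, 3 O.
Implicit hydrogens by atom environment:
  3 × C (aromatic): no H
  2 × C: no H
  1 × C (aromatic): 1 H
  1 × F: no H
  1 × N: no H
  1 × O (aromatic): no H
  1 × O: no H
  1 × O (charge -1): no H
  Total hydrogens = 1.
Net charge -1.
Molecular formula: C6HFNO3-

C6HFNO3-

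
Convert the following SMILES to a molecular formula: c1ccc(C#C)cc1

Heavy atoms from the SMILES: 8 C.
Implicit hydrogens by atom environment:
  5 × C (aromatic): 1 H each → 5
  1 × C: 1 H
  1 × C (aromatic): no H
  1 × C: no H
  Total hydrogens = 6.
Molecular formula: C8H6

C8H6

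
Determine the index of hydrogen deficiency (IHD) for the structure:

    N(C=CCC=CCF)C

Molecular formula from the SMILES: C7H12FN.
DoU = (2C + 2 + N − H − X)/2 = (2·7 + 2 + 1 − 12 − 1)/2 = 4/2 = 2.
(Structurally: 0 ring(s) + 2 π bond(s) = 2.)

2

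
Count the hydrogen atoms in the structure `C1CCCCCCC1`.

Hydrogens are implicit in SMILES; fill each atom to its normal valence:
  8 × C: 2 H each → 16
  Total hydrogens = 16.

16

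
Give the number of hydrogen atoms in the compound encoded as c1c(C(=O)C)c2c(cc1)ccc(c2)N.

Hydrogens are implicit in SMILES; fill each atom to its normal valence:
  6 × C (aromatic): 1 H each → 6
  4 × C (aromatic): no H
  1 × C: 3 H
  1 × C: no H
  1 × N: 2 H
  1 × O: no H
  Total hydrogens = 11.

11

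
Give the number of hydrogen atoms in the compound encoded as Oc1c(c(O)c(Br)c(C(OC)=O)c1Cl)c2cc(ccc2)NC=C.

13

Hydrogens are implicit in SMILES; fill each atom to its normal valence:
  8 × C (aromatic): no H
  4 × C (aromatic): 1 H each → 4
  2 × O: 1 H each → 2
  2 × O: no H
  1 × Br: no H
  1 × C: 3 H
  1 × C: 2 H
  1 × C: 1 H
  1 × C: no H
  1 × Cl: no H
  1 × N: 1 H
  Total hydrogens = 13.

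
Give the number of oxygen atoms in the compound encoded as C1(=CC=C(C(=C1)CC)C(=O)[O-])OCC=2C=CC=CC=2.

The symbol for oxygen appears 3 times in the SMILES.

3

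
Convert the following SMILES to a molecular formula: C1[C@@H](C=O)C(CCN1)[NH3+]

Heavy atoms from the SMILES: 6 C, 2 N, 1 O.
Implicit hydrogens by atom environment:
  3 × C: 2 H each → 6
  3 × C: 1 H each → 3
  1 × N (charge +1): 3 H
  1 × N: 1 H
  1 × O: no H
  Total hydrogens = 13.
Net charge +1.
Molecular formula: C6H13N2O+

C6H13N2O+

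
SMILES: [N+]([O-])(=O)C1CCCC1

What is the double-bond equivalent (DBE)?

2

Molecular formula from the SMILES: C5H9NO2.
DoU = (2C + 2 + N − H − X)/2 = (2·5 + 2 + 1 − 9 − 0)/2 = 4/2 = 2.
(Structurally: 1 ring(s) + 1 π bond(s) = 2.)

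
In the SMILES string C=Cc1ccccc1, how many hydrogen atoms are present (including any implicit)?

Hydrogens are implicit in SMILES; fill each atom to its normal valence:
  5 × C (aromatic): 1 H each → 5
  1 × C: 2 H
  1 × C: 1 H
  1 × C (aromatic): no H
  Total hydrogens = 8.

8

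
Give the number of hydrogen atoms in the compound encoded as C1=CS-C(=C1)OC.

Hydrogens are implicit in SMILES; fill each atom to its normal valence:
  3 × C (aromatic): 1 H each → 3
  1 × C: 3 H
  1 × C (aromatic): no H
  1 × O: no H
  1 × S (aromatic): no H
  Total hydrogens = 6.

6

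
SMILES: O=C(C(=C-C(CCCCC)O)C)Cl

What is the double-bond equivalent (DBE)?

Molecular formula from the SMILES: C10H17ClO2.
DoU = (2C + 2 + N − H − X)/2 = (2·10 + 2 + 0 − 17 − 1)/2 = 4/2 = 2.
(Structurally: 0 ring(s) + 2 π bond(s) = 2.)

2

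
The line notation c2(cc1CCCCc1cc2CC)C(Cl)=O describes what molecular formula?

C13H15ClO

Heavy atoms from the SMILES: 13 C, 1 Cl, 1 O.
Implicit hydrogens by atom environment:
  5 × C: 2 H each → 10
  4 × C (aromatic): no H
  2 × C (aromatic): 1 H each → 2
  1 × C: 3 H
  1 × C: no H
  1 × Cl: no H
  1 × O: no H
  Total hydrogens = 15.
Molecular formula: C13H15ClO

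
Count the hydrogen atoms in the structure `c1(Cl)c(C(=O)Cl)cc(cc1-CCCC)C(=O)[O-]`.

Hydrogens are implicit in SMILES; fill each atom to its normal valence:
  4 × C (aromatic): no H
  3 × C: 2 H each → 6
  2 × C (aromatic): 1 H each → 2
  2 × C: no H
  2 × Cl: no H
  2 × O: no H
  1 × C: 3 H
  1 × O (charge -1): no H
  Total hydrogens = 11.

11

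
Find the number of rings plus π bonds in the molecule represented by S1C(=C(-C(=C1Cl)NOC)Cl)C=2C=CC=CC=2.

Molecular formula from the SMILES: C11H9Cl2NOS.
DoU = (2C + 2 + N − H − X)/2 = (2·11 + 2 + 1 − 9 − 2)/2 = 14/2 = 7.
(Structurally: 2 ring(s) + 5 π bond(s) = 7.)

7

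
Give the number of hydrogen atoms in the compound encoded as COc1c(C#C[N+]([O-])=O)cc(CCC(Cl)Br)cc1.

11

Hydrogens are implicit in SMILES; fill each atom to its normal valence:
  3 × C (aromatic): 1 H each → 3
  3 × C (aromatic): no H
  2 × C: 2 H each → 4
  2 × C: no H
  2 × O: no H
  1 × Br: no H
  1 × C: 3 H
  1 × C: 1 H
  1 × Cl: no H
  1 × N (charge +1): no H
  1 × O (charge -1): no H
  Total hydrogens = 11.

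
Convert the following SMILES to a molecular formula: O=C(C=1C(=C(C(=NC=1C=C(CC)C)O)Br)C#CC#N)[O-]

Heavy atoms from the SMILES: 1 Br, 14 C, 2 N, 3 O.
Implicit hydrogens by atom environment:
  5 × C (aromatic): no H
  5 × C: no H
  2 × C: 3 H each → 6
  1 × Br: no H
  1 × C: 2 H
  1 × C: 1 H
  1 × N (aromatic): no H
  1 × N: no H
  1 × O: 1 H
  1 × O: no H
  1 × O (charge -1): no H
  Total hydrogens = 10.
Net charge -1.
Molecular formula: C14H10BrN2O3-

C14H10BrN2O3-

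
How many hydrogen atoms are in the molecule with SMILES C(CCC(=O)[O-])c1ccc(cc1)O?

11

Hydrogens are implicit in SMILES; fill each atom to its normal valence:
  4 × C (aromatic): 1 H each → 4
  3 × C: 2 H each → 6
  2 × C (aromatic): no H
  1 × C: no H
  1 × O: 1 H
  1 × O: no H
  1 × O (charge -1): no H
  Total hydrogens = 11.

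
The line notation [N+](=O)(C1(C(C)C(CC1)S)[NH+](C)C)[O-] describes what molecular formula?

C8H17N2O2S+

Heavy atoms from the SMILES: 8 C, 2 N, 2 O, 1 S.
Implicit hydrogens by atom environment:
  3 × C: 3 H each → 9
  2 × C: 2 H each → 4
  2 × C: 1 H each → 2
  1 × C: no H
  1 × N (charge +1): 1 H
  1 × N (charge +1): no H
  1 × O: no H
  1 × O (charge -1): no H
  1 × S: 1 H
  Total hydrogens = 17.
Net charge +1.
Molecular formula: C8H17N2O2S+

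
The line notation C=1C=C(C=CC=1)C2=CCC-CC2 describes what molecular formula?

Heavy atoms from the SMILES: 12 C.
Implicit hydrogens by atom environment:
  5 × C (aromatic): 1 H each → 5
  4 × C: 2 H each → 8
  1 × C: 1 H
  1 × C: no H
  1 × C (aromatic): no H
  Total hydrogens = 14.
Molecular formula: C12H14

C12H14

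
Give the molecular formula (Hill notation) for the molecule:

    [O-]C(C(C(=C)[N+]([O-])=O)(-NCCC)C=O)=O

Heavy atoms from the SMILES: 8 C, 2 N, 5 O.
Implicit hydrogens by atom environment:
  3 × C: 2 H each → 6
  3 × C: no H
  3 × O: no H
  2 × O (charge -1): no H
  1 × C: 3 H
  1 × C: 1 H
  1 × N: 1 H
  1 × N (charge +1): no H
  Total hydrogens = 11.
Net charge -1.
Molecular formula: C8H11N2O5-

C8H11N2O5-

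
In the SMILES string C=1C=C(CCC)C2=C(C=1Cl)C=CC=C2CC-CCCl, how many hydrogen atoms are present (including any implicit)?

Hydrogens are implicit in SMILES; fill each atom to its normal valence:
  6 × C: 2 H each → 12
  5 × C (aromatic): 1 H each → 5
  5 × C (aromatic): no H
  2 × Cl: no H
  1 × C: 3 H
  Total hydrogens = 20.

20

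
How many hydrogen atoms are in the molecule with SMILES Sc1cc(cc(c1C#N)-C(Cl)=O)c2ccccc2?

8

Hydrogens are implicit in SMILES; fill each atom to its normal valence:
  7 × C (aromatic): 1 H each → 7
  5 × C (aromatic): no H
  2 × C: no H
  1 × Cl: no H
  1 × N: no H
  1 × O: no H
  1 × S: 1 H
  Total hydrogens = 8.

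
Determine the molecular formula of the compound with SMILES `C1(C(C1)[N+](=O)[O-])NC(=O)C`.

C5H8N2O3

Heavy atoms from the SMILES: 5 C, 2 N, 3 O.
Implicit hydrogens by atom environment:
  2 × C: 1 H each → 2
  2 × O: no H
  1 × C: 3 H
  1 × C: 2 H
  1 × C: no H
  1 × N: 1 H
  1 × N (charge +1): no H
  1 × O (charge -1): no H
  Total hydrogens = 8.
Molecular formula: C5H8N2O3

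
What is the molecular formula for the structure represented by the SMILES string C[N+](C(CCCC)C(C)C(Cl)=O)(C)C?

C11H23ClNO+

Heavy atoms from the SMILES: 11 C, 1 Cl, 1 N, 1 O.
Implicit hydrogens by atom environment:
  5 × C: 3 H each → 15
  3 × C: 2 H each → 6
  2 × C: 1 H each → 2
  1 × C: no H
  1 × Cl: no H
  1 × N (charge +1): no H
  1 × O: no H
  Total hydrogens = 23.
Net charge +1.
Molecular formula: C11H23ClNO+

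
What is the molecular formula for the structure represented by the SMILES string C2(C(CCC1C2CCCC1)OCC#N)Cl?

C12H18ClNO

Heavy atoms from the SMILES: 12 C, 1 Cl, 1 N, 1 O.
Implicit hydrogens by atom environment:
  7 × C: 2 H each → 14
  4 × C: 1 H each → 4
  1 × C: no H
  1 × Cl: no H
  1 × N: no H
  1 × O: no H
  Total hydrogens = 18.
Molecular formula: C12H18ClNO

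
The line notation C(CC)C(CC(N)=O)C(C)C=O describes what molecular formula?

C9H17NO2

Heavy atoms from the SMILES: 9 C, 1 N, 2 O.
Implicit hydrogens by atom environment:
  3 × C: 2 H each → 6
  3 × C: 1 H each → 3
  2 × C: 3 H each → 6
  2 × O: no H
  1 × C: no H
  1 × N: 2 H
  Total hydrogens = 17.
Molecular formula: C9H17NO2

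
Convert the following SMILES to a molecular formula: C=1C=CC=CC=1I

Heavy atoms from the SMILES: 6 C, 1 I.
Implicit hydrogens by atom environment:
  5 × C (aromatic): 1 H each → 5
  1 × C (aromatic): no H
  1 × I: no H
  Total hydrogens = 5.
Molecular formula: C6H5I

C6H5I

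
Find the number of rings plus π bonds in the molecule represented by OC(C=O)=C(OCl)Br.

2

Molecular formula from the SMILES: C3H2BrClO3.
DoU = (2C + 2 + N − H − X)/2 = (2·3 + 2 + 0 − 2 − 2)/2 = 4/2 = 2.
(Structurally: 0 ring(s) + 2 π bond(s) = 2.)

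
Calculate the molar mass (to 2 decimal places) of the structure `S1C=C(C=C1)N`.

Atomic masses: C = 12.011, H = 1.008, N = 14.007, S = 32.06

Molecular formula: C4H5NS.
M = 4×12.011 + 5×1.008 + 1×14.007 + 1×32.06 = 99.15 g/mol.

99.15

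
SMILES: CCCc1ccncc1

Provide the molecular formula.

C8H11N

Heavy atoms from the SMILES: 8 C, 1 N.
Implicit hydrogens by atom environment:
  4 × C (aromatic): 1 H each → 4
  2 × C: 2 H each → 4
  1 × C: 3 H
  1 × C (aromatic): no H
  1 × N (aromatic): no H
  Total hydrogens = 11.
Molecular formula: C8H11N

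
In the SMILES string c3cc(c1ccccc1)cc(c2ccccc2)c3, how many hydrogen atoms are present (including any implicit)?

Hydrogens are implicit in SMILES; fill each atom to its normal valence:
  14 × C (aromatic): 1 H each → 14
  4 × C (aromatic): no H
  Total hydrogens = 14.

14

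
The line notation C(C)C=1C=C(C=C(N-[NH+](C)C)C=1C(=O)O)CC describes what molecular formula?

Heavy atoms from the SMILES: 13 C, 2 N, 2 O.
Implicit hydrogens by atom environment:
  4 × C: 3 H each → 12
  4 × C (aromatic): no H
  2 × C: 2 H each → 4
  2 × C (aromatic): 1 H each → 2
  1 × C: no H
  1 × N: 1 H
  1 × N (charge +1): 1 H
  1 × O: 1 H
  1 × O: no H
  Total hydrogens = 21.
Net charge +1.
Molecular formula: C13H21N2O2+

C13H21N2O2+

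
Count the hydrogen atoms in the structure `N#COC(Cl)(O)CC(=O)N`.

Hydrogens are implicit in SMILES; fill each atom to its normal valence:
  3 × C: no H
  2 × O: no H
  1 × C: 2 H
  1 × Cl: no H
  1 × N: 2 H
  1 × N: no H
  1 × O: 1 H
  Total hydrogens = 5.

5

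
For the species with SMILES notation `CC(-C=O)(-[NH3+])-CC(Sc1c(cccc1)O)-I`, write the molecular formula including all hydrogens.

Heavy atoms from the SMILES: 11 C, 1 I, 1 N, 2 O, 1 S.
Implicit hydrogens by atom environment:
  4 × C (aromatic): 1 H each → 4
  2 × C: 1 H each → 2
  2 × C (aromatic): no H
  1 × C: 3 H
  1 × C: 2 H
  1 × C: no H
  1 × I: no H
  1 × N (charge +1): 3 H
  1 × O: 1 H
  1 × O: no H
  1 × S: no H
  Total hydrogens = 15.
Net charge +1.
Molecular formula: C11H15INO2S+

C11H15INO2S+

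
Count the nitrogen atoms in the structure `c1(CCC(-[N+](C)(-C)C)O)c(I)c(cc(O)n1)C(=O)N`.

The symbol for nitrogen appears 3 times in the SMILES.

3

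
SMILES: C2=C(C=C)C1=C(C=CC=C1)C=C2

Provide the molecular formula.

C12H10

Heavy atoms from the SMILES: 12 C.
Implicit hydrogens by atom environment:
  7 × C (aromatic): 1 H each → 7
  3 × C (aromatic): no H
  1 × C: 2 H
  1 × C: 1 H
  Total hydrogens = 10.
Molecular formula: C12H10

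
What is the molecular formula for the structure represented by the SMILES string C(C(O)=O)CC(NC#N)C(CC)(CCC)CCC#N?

C14H23N3O2

Heavy atoms from the SMILES: 14 C, 3 N, 2 O.
Implicit hydrogens by atom environment:
  7 × C: 2 H each → 14
  4 × C: no H
  2 × C: 3 H each → 6
  2 × N: no H
  1 × C: 1 H
  1 × N: 1 H
  1 × O: 1 H
  1 × O: no H
  Total hydrogens = 23.
Molecular formula: C14H23N3O2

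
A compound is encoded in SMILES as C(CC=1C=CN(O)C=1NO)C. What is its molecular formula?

Heavy atoms from the SMILES: 7 C, 2 N, 2 O.
Implicit hydrogens by atom environment:
  2 × C: 2 H each → 4
  2 × C (aromatic): 1 H each → 2
  2 × C (aromatic): no H
  2 × O: 1 H each → 2
  1 × C: 3 H
  1 × N: 1 H
  1 × N (aromatic): no H
  Total hydrogens = 12.
Molecular formula: C7H12N2O2

C7H12N2O2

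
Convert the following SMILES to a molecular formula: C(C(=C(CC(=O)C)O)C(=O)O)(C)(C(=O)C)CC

Heavy atoms from the SMILES: 12 C, 5 O.
Implicit hydrogens by atom environment:
  6 × C: no H
  4 × C: 3 H each → 12
  3 × O: no H
  2 × C: 2 H each → 4
  2 × O: 1 H each → 2
  Total hydrogens = 18.
Molecular formula: C12H18O5

C12H18O5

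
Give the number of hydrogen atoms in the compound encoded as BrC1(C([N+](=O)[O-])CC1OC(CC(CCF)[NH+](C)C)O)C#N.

20

Hydrogens are implicit in SMILES; fill each atom to its normal valence:
  4 × C: 2 H each → 8
  4 × C: 1 H each → 4
  2 × C: 3 H each → 6
  2 × C: no H
  2 × O: no H
  1 × Br: no H
  1 × F: no H
  1 × N (charge +1): 1 H
  1 × N: no H
  1 × N (charge +1): no H
  1 × O: 1 H
  1 × O (charge -1): no H
  Total hydrogens = 20.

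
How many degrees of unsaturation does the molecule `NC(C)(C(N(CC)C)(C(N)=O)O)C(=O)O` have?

2

Molecular formula from the SMILES: C8H17N3O4.
DoU = (2C + 2 + N − H − X)/2 = (2·8 + 2 + 3 − 17 − 0)/2 = 4/2 = 2.
(Structurally: 0 ring(s) + 2 π bond(s) = 2.)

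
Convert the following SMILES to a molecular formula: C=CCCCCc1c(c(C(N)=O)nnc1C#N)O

C12H14N4O2

Heavy atoms from the SMILES: 12 C, 4 N, 2 O.
Implicit hydrogens by atom environment:
  5 × C: 2 H each → 10
  4 × C (aromatic): no H
  2 × C: no H
  2 × N (aromatic): no H
  1 × C: 1 H
  1 × N: 2 H
  1 × N: no H
  1 × O: 1 H
  1 × O: no H
  Total hydrogens = 14.
Molecular formula: C12H14N4O2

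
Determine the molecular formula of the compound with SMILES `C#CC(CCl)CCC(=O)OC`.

Heavy atoms from the SMILES: 8 C, 1 Cl, 2 O.
Implicit hydrogens by atom environment:
  3 × C: 2 H each → 6
  2 × C: 1 H each → 2
  2 × C: no H
  2 × O: no H
  1 × C: 3 H
  1 × Cl: no H
  Total hydrogens = 11.
Molecular formula: C8H11ClO2

C8H11ClO2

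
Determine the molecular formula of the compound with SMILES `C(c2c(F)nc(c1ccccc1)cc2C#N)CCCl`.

C15H12ClFN2

Heavy atoms from the SMILES: 15 C, 1 Cl, 1 F, 2 N.
Implicit hydrogens by atom environment:
  6 × C (aromatic): 1 H each → 6
  5 × C (aromatic): no H
  3 × C: 2 H each → 6
  1 × C: no H
  1 × Cl: no H
  1 × F: no H
  1 × N (aromatic): no H
  1 × N: no H
  Total hydrogens = 12.
Molecular formula: C15H12ClFN2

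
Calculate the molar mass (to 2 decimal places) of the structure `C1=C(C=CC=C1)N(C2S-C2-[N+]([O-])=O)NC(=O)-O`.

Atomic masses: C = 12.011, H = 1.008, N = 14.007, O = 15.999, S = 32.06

255.25

Molecular formula: C9H9N3O4S.
M = 9×12.011 + 9×1.008 + 3×14.007 + 4×15.999 + 1×32.06 = 255.25 g/mol.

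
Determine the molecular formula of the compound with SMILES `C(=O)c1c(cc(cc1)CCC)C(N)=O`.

C11H13NO2

Heavy atoms from the SMILES: 11 C, 1 N, 2 O.
Implicit hydrogens by atom environment:
  3 × C (aromatic): 1 H each → 3
  3 × C (aromatic): no H
  2 × C: 2 H each → 4
  2 × O: no H
  1 × C: 3 H
  1 × C: 1 H
  1 × C: no H
  1 × N: 2 H
  Total hydrogens = 13.
Molecular formula: C11H13NO2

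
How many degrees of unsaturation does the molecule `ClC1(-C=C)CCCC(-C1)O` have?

Molecular formula from the SMILES: C8H13ClO.
DoU = (2C + 2 + N − H − X)/2 = (2·8 + 2 + 0 − 13 − 1)/2 = 4/2 = 2.
(Structurally: 1 ring(s) + 1 π bond(s) = 2.)

2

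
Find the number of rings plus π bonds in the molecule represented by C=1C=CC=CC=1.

Molecular formula from the SMILES: C6H6.
DoU = (2C + 2 + N − H − X)/2 = (2·6 + 2 + 0 − 6 − 0)/2 = 8/2 = 4.
(Structurally: 1 ring(s) + 3 π bond(s) = 4.)

4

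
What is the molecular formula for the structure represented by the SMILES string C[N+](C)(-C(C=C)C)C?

C7H16N+

Heavy atoms from the SMILES: 7 C, 1 N.
Implicit hydrogens by atom environment:
  4 × C: 3 H each → 12
  2 × C: 1 H each → 2
  1 × C: 2 H
  1 × N (charge +1): no H
  Total hydrogens = 16.
Net charge +1.
Molecular formula: C7H16N+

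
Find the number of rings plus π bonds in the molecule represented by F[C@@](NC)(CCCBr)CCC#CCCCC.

2

Molecular formula from the SMILES: C13H23BrFN.
DoU = (2C + 2 + N − H − X)/2 = (2·13 + 2 + 1 − 23 − 2)/2 = 4/2 = 2.
(Structurally: 0 ring(s) + 2 π bond(s) = 2.)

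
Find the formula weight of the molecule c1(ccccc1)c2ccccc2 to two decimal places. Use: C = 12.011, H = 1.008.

Molecular formula: C12H10.
M = 12×12.011 + 10×1.008 = 154.21 g/mol.

154.21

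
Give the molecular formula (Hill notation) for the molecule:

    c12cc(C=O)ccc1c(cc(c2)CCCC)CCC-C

Heavy atoms from the SMILES: 19 C, 1 O.
Implicit hydrogens by atom environment:
  6 × C: 2 H each → 12
  5 × C (aromatic): 1 H each → 5
  5 × C (aromatic): no H
  2 × C: 3 H each → 6
  1 × C: 1 H
  1 × O: no H
  Total hydrogens = 24.
Molecular formula: C19H24O

C19H24O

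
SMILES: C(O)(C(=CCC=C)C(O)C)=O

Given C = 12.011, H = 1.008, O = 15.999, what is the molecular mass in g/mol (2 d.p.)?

Molecular formula: C8H12O3.
M = 8×12.011 + 12×1.008 + 3×15.999 = 156.18 g/mol.

156.18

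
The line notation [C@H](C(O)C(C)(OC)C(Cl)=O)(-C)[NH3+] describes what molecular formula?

Heavy atoms from the SMILES: 7 C, 1 Cl, 1 N, 3 O.
Implicit hydrogens by atom environment:
  3 × C: 3 H each → 9
  2 × C: 1 H each → 2
  2 × C: no H
  2 × O: no H
  1 × Cl: no H
  1 × N (charge +1): 3 H
  1 × O: 1 H
  Total hydrogens = 15.
Net charge +1.
Molecular formula: C7H15ClNO3+

C7H15ClNO3+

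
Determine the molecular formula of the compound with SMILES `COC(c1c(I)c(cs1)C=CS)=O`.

Heavy atoms from the SMILES: 8 C, 1 I, 2 O, 2 S.
Implicit hydrogens by atom environment:
  3 × C (aromatic): no H
  2 × C: 1 H each → 2
  2 × O: no H
  1 × C: 3 H
  1 × C (aromatic): 1 H
  1 × C: no H
  1 × I: no H
  1 × S: 1 H
  1 × S (aromatic): no H
  Total hydrogens = 7.
Molecular formula: C8H7IO2S2

C8H7IO2S2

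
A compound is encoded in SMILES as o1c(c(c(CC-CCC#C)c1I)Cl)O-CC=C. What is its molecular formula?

C13H14ClIO2

Heavy atoms from the SMILES: 13 C, 1 Cl, 1 I, 2 O.
Implicit hydrogens by atom environment:
  6 × C: 2 H each → 12
  4 × C (aromatic): no H
  2 × C: 1 H each → 2
  1 × C: no H
  1 × Cl: no H
  1 × I: no H
  1 × O (aromatic): no H
  1 × O: no H
  Total hydrogens = 14.
Molecular formula: C13H14ClIO2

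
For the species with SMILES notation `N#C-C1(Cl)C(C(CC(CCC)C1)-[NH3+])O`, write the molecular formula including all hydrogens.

C10H18ClN2O+

Heavy atoms from the SMILES: 10 C, 1 Cl, 2 N, 1 O.
Implicit hydrogens by atom environment:
  4 × C: 2 H each → 8
  3 × C: 1 H each → 3
  2 × C: no H
  1 × C: 3 H
  1 × Cl: no H
  1 × N (charge +1): 3 H
  1 × N: no H
  1 × O: 1 H
  Total hydrogens = 18.
Net charge +1.
Molecular formula: C10H18ClN2O+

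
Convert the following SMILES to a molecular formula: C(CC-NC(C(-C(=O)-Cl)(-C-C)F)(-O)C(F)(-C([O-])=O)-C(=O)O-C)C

Heavy atoms from the SMILES: 13 C, 1 Cl, 2 F, 1 N, 6 O.
Implicit hydrogens by atom environment:
  6 × C: no H
  4 × C: 2 H each → 8
  4 × O: no H
  3 × C: 3 H each → 9
  2 × F: no H
  1 × Cl: no H
  1 × N: 1 H
  1 × O: 1 H
  1 × O (charge -1): no H
  Total hydrogens = 19.
Net charge -1.
Molecular formula: C13H19ClF2NO6-

C13H19ClF2NO6-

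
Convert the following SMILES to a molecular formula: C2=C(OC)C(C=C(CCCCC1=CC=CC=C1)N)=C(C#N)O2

C18H20N2O2

Heavy atoms from the SMILES: 18 C, 2 N, 2 O.
Implicit hydrogens by atom environment:
  6 × C (aromatic): 1 H each → 6
  4 × C: 2 H each → 8
  4 × C (aromatic): no H
  2 × C: no H
  1 × C: 3 H
  1 × C: 1 H
  1 × N: 2 H
  1 × N: no H
  1 × O (aromatic): no H
  1 × O: no H
  Total hydrogens = 20.
Molecular formula: C18H20N2O2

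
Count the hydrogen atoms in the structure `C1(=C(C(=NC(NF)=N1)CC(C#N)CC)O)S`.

Hydrogens are implicit in SMILES; fill each atom to its normal valence:
  4 × C (aromatic): no H
  2 × C: 2 H each → 4
  2 × N (aromatic): no H
  1 × C: 3 H
  1 × C: 1 H
  1 × C: no H
  1 × F: no H
  1 × N: 1 H
  1 × N: no H
  1 × O: 1 H
  1 × S: 1 H
  Total hydrogens = 11.

11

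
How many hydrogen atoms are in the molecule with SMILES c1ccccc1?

6

Hydrogens are implicit in SMILES; fill each atom to its normal valence:
  6 × C (aromatic): 1 H each → 6
  Total hydrogens = 6.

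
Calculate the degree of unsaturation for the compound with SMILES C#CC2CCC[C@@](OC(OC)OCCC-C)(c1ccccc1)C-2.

Molecular formula from the SMILES: C20H28O3.
DoU = (2C + 2 + N − H − X)/2 = (2·20 + 2 + 0 − 28 − 0)/2 = 14/2 = 7.
(Structurally: 2 ring(s) + 5 π bond(s) = 7.)

7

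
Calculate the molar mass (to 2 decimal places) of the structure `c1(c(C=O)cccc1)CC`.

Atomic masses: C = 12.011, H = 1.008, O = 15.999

Molecular formula: C9H10O.
M = 9×12.011 + 10×1.008 + 1×15.999 = 134.18 g/mol.

134.18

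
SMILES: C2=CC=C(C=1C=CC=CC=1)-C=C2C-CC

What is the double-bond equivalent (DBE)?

Molecular formula from the SMILES: C15H16.
DoU = (2C + 2 + N − H − X)/2 = (2·15 + 2 + 0 − 16 − 0)/2 = 16/2 = 8.
(Structurally: 2 ring(s) + 6 π bond(s) = 8.)

8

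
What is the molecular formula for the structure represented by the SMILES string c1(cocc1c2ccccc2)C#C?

C12H8O

Heavy atoms from the SMILES: 12 C, 1 O.
Implicit hydrogens by atom environment:
  7 × C (aromatic): 1 H each → 7
  3 × C (aromatic): no H
  1 × C: 1 H
  1 × C: no H
  1 × O (aromatic): no H
  Total hydrogens = 8.
Molecular formula: C12H8O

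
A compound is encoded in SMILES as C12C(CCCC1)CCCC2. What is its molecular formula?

C10H18

Heavy atoms from the SMILES: 10 C.
Implicit hydrogens by atom environment:
  8 × C: 2 H each → 16
  2 × C: 1 H each → 2
  Total hydrogens = 18.
Molecular formula: C10H18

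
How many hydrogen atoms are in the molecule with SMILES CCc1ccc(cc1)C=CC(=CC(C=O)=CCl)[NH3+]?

17

Hydrogens are implicit in SMILES; fill each atom to its normal valence:
  5 × C: 1 H each → 5
  4 × C (aromatic): 1 H each → 4
  2 × C: no H
  2 × C (aromatic): no H
  1 × C: 3 H
  1 × C: 2 H
  1 × Cl: no H
  1 × N (charge +1): 3 H
  1 × O: no H
  Total hydrogens = 17.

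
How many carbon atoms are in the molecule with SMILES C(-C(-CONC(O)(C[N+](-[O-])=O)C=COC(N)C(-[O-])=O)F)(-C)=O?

The symbol for carbon appears 10 times in the SMILES.

10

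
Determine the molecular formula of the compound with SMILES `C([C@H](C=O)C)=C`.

C5H8O

Heavy atoms from the SMILES: 5 C, 1 O.
Implicit hydrogens by atom environment:
  3 × C: 1 H each → 3
  1 × C: 3 H
  1 × C: 2 H
  1 × O: no H
  Total hydrogens = 8.
Molecular formula: C5H8O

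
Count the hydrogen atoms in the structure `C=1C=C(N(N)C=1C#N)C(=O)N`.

6

Hydrogens are implicit in SMILES; fill each atom to its normal valence:
  2 × C (aromatic): 1 H each → 2
  2 × C (aromatic): no H
  2 × C: no H
  2 × N: 2 H each → 4
  1 × N (aromatic): no H
  1 × N: no H
  1 × O: no H
  Total hydrogens = 6.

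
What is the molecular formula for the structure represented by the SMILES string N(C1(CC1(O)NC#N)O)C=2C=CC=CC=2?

Heavy atoms from the SMILES: 10 C, 3 N, 2 O.
Implicit hydrogens by atom environment:
  5 × C (aromatic): 1 H each → 5
  3 × C: no H
  2 × N: 1 H each → 2
  2 × O: 1 H each → 2
  1 × C: 2 H
  1 × C (aromatic): no H
  1 × N: no H
  Total hydrogens = 11.
Molecular formula: C10H11N3O2

C10H11N3O2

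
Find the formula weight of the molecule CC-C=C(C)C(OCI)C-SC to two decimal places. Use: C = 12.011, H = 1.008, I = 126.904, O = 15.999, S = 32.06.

300.20

Molecular formula: C9H17IOS.
M = 9×12.011 + 17×1.008 + 1×126.904 + 1×15.999 + 1×32.06 = 300.20 g/mol.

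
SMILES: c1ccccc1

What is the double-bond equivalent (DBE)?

4

Molecular formula from the SMILES: C6H6.
DoU = (2C + 2 + N − H − X)/2 = (2·6 + 2 + 0 − 6 − 0)/2 = 8/2 = 4.
(Structurally: 1 ring(s) + 3 π bond(s) = 4.)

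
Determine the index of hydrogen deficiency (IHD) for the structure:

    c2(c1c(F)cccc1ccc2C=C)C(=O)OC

Molecular formula from the SMILES: C14H11FO2.
DoU = (2C + 2 + N − H − X)/2 = (2·14 + 2 + 0 − 11 − 1)/2 = 18/2 = 9.
(Structurally: 2 ring(s) + 7 π bond(s) = 9.)

9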